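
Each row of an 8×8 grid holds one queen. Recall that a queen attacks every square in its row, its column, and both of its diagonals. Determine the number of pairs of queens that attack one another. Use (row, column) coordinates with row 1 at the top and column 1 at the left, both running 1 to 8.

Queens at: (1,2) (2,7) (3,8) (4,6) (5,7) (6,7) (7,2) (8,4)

Same column: (1,2)–(7,2) (column 2); (2,7)–(5,7) (column 7); (2,7)–(6,7) (column 7); (5,7)–(6,7) (column 7).
Same diagonal: (1,2)–(6,7) (|1−6| = |2−7| = 5); (2,7)–(3,8) (|2−3| = |7−8| = 1); (2,7)–(7,2) (|2−7| = |7−2| = 5); (4,6)–(5,7) (|4−5| = |6−7| = 1); (5,7)–(8,4) (|5−8| = |7−4| = 3).
Total attacking pairs: 9.

9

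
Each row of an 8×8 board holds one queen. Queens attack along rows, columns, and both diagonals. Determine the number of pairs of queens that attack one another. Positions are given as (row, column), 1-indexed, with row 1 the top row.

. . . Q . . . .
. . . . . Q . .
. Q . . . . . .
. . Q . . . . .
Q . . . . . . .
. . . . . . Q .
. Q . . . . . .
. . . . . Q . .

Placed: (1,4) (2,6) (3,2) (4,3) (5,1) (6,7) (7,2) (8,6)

Same column: (2,6)–(8,6) (column 6); (3,2)–(7,2) (column 2).
Same diagonal: (1,4)–(3,2) (|1−3| = |4−2| = 2); (3,2)–(4,3) (|3−4| = |2−3| = 1).
Total attacking pairs: 4.

4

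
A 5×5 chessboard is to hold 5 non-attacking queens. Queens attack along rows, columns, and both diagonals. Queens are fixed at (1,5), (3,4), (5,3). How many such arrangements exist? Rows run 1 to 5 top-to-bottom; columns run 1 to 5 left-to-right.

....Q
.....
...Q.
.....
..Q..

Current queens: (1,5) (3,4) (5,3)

1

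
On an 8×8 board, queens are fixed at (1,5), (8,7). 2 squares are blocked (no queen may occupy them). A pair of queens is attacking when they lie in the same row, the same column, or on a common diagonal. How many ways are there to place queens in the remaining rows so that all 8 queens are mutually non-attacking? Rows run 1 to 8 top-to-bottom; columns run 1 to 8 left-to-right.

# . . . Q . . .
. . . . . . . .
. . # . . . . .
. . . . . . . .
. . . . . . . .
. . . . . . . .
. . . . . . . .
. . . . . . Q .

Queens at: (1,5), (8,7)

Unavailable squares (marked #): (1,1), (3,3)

3

Branch on row 2: col 2 → 1; col 3 → 1; col 8 → 1.
Sum: 1 + 1 + 1 = 3.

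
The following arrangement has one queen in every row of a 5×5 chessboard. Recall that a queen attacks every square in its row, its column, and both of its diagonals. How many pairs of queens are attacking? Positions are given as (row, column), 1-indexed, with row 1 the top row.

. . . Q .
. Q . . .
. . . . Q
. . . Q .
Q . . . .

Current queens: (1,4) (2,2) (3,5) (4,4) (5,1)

Same column: (1,4)–(4,4) (column 4).
Same diagonal: (2,2)–(4,4) (|2−4| = |2−4| = 2); (3,5)–(4,4) (|3−4| = |5−4| = 1).
Total attacking pairs: 3.

3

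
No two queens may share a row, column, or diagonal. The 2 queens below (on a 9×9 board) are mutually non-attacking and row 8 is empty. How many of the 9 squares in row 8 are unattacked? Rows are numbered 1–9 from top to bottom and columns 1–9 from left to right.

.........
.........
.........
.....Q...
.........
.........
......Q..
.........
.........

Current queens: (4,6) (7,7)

5

(4,6) attacks row 8 at column 6 and diagonals 2.
(7,7) attacks row 8 at column 7 and diagonals 6, 8.
Attacked columns: {2, 6, 7, 8}. Safe: {1, 3, 4, 5, 9}.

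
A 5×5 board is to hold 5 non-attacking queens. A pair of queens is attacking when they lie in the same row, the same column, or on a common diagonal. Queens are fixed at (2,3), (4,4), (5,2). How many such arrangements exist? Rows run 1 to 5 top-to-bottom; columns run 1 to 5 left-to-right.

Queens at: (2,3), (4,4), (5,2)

Branch on row 1: col 5 → 1.
Sum: 1 = 1.

1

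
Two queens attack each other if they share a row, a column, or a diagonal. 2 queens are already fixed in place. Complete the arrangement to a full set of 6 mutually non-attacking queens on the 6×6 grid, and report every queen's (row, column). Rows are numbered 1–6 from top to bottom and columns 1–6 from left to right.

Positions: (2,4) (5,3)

Row 1: attacked by (2,4)→{3,4,5}; (5,3)→{3}. Safe: 1, 2, 6. Place at column 2.
Row 3: attacked by (1,2)→{2,4}; (2,4)→{3,4,5}; (5,3)→{1,3,5}. Safe: 6. Place at column 6.
Row 4: attacked by (1,2)→{2,5}; (2,4)→{2,4,6}; (3,6)→{5,6}; (5,3)→{2,3,4}. Safe: 1. Place at column 1.
Row 6: attacked by (1,2)→{2}; (2,4)→{4}; (3,6)→{3,6}; (4,1)→{1,3}; (5,3)→{2,3,4}. Safe: 5. Place at column 5.
Columns [2, 4, 6, 1, 3, 5], r−c [-1, -2, -3, 3, 2, 1], r+c [3, 6, 9, 5, 8, 11] are all distinct, so no two queens attack.

(1,2) (2,4) (3,6) (4,1) (5,3) (6,5)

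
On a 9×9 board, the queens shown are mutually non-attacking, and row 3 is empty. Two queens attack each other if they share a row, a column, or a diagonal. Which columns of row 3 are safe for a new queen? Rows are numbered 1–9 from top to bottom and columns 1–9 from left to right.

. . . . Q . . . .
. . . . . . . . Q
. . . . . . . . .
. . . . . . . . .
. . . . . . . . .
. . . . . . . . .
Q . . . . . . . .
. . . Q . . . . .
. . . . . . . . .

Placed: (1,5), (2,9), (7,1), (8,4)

columns 2, 6

(1,5) attacks row 3 at column 5 and diagonals 3, 7.
(2,9) attacks row 3 at column 9 and diagonals 8.
(7,1) attacks row 3 at column 1 and diagonals 5.
(8,4) attacks row 3 at column 4 and diagonals 9.
Attacked columns: {1, 3, 4, 5, 7, 8, 9}. Safe: {2, 6}.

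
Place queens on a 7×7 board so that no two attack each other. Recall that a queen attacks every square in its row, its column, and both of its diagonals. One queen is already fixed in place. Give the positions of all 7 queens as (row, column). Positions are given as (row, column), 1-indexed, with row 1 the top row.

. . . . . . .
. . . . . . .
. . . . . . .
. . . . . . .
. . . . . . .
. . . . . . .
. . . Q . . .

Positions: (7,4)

(1,1) (2,5) (3,2) (4,6) (5,3) (6,7) (7,4)

Row 1: attacked by (7,4)→{4}. Safe: 1, 2, 3, 5, 6, 7. Place at column 1.
Row 2: attacked by (1,1)→{1,2}; (7,4)→{4}. Safe: 3, 5, 6, 7. Place at column 5.
Row 3: attacked by (1,1)→{1,3}; (2,5)→{4,5,6}; (7,4)→{4}. Safe: 2, 7. Place at column 2.
Row 4: attacked by (1,1)→{1,4}; (2,5)→{3,5,7}; (3,2)→{1,2,3}; (7,4)→{1,4,7}. Safe: 6. Place at column 6.
Row 5: attacked by (1,1)→{1,5}; (2,5)→{2,5}; (3,2)→{2,4}; (4,6)→{5,6,7}; (7,4)→{2,4,6}. Safe: 3. Place at column 3.
Row 6: attacked by (1,1)→{1,6}; (2,5)→{1,5}; (3,2)→{2,5}; (4,6)→{4,6}; (5,3)→{2,3,4}; (7,4)→{3,4,5}. Safe: 7. Place at column 7.
Columns [1, 5, 2, 6, 3, 7, 4], r−c [0, -3, 1, -2, 2, -1, 3], r+c [2, 7, 5, 10, 8, 13, 11] are all distinct, so no two queens attack.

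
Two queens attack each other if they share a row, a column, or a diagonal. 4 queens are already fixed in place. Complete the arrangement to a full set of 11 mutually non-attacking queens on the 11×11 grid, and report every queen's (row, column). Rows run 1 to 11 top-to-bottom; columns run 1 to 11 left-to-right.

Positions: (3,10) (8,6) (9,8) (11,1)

(1,5) (2,7) (3,10) (4,4) (5,2) (6,9) (7,3) (8,6) (9,8) (10,11) (11,1)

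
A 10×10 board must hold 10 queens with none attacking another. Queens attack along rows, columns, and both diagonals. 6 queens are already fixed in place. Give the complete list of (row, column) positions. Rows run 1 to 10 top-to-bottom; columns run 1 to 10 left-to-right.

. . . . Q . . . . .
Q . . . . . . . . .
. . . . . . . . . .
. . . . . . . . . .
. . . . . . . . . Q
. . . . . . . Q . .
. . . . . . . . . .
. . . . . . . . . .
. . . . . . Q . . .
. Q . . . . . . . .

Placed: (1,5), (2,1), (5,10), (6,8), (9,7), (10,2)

(1,5) (2,1) (3,6) (4,4) (5,10) (6,8) (7,3) (8,9) (9,7) (10,2)

Row 3: attacked by (1,5)→{3,5,7}; (2,1)→{1,2}; (5,10)→{8,10}; (6,8)→{5,8}; (9,7)→{1,7}; (10,2)→{2,9}. Safe: 4, 6. Place at column 6.
Row 4: attacked by (1,5)→{2,5,8}; (2,1)→{1,3}; (3,6)→{5,6,7}; (5,10)→{9,10}; (6,8)→{6,8,10}; (9,7)→{2,7}; (10,2)→{2,8}. Safe: 4. Place at column 4.
Row 7: attacked by (1,5)→{5}; (2,1)→{1,6}; (3,6)→{2,6,10}; (4,4)→{1,4,7}; (5,10)→{8,10}; (6,8)→{7,8,9}; (9,7)→{5,7,9}; (10,2)→{2,5}. Safe: 3. Place at column 3.
Row 8: attacked by (1,5)→{5}; (2,1)→{1,7}; (3,6)→{1,6}; (4,4)→{4,8}; (5,10)→{7,10}; (6,8)→{6,8,10}; (7,3)→{2,3,4}; (9,7)→{6,7,8}; (10,2)→{2,4}. Safe: 9. Place at column 9.
Columns [5, 1, 6, 4, 10, 8, 3, 9, 7, 2], r−c [-4, 1, -3, 0, -5, -2, 4, -1, 2, 8], r+c [6, 3, 9, 8, 15, 14, 10, 17, 16, 12] are all distinct, so no two queens attack.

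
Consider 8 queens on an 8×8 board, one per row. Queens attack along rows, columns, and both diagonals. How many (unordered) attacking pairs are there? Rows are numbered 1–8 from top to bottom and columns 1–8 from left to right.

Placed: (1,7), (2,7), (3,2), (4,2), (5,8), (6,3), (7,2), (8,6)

Same column: (1,7)–(2,7) (column 7); (3,2)–(4,2) (column 2); (3,2)–(7,2) (column 2); (4,2)–(7,2) (column 2).
Same diagonal: (2,7)–(6,3) (|2−6| = |7−3| = 4); (2,7)–(7,2) (|2−7| = |7−2| = 5); (4,2)–(8,6) (|4−8| = |2−6| = 4); (6,3)–(7,2) (|6−7| = |3−2| = 1).
Total attacking pairs: 8.

8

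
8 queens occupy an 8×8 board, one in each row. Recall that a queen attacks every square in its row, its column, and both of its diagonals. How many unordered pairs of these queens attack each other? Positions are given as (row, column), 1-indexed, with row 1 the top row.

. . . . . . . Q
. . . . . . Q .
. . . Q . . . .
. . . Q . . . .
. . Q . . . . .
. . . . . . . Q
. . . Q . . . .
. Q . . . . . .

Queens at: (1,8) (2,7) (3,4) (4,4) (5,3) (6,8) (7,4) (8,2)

Same column: (1,8)–(6,8) (column 8); (3,4)–(4,4) (column 4); (3,4)–(7,4) (column 4); (4,4)–(7,4) (column 4).
Same diagonal: (1,8)–(2,7) (|1−2| = |8−7| = 1); (4,4)–(5,3) (|4−5| = |4−3| = 1).
Total attacking pairs: 6.

6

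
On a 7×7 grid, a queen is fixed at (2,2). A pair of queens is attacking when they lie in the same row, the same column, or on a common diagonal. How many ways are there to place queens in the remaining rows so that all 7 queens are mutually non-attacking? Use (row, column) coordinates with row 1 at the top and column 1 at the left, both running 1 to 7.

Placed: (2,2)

Branch on row 1: col 4 → 1; col 5 → 1; col 6 → 1; col 7 → 1.
Sum: 1 + 1 + 1 + 1 = 4.

4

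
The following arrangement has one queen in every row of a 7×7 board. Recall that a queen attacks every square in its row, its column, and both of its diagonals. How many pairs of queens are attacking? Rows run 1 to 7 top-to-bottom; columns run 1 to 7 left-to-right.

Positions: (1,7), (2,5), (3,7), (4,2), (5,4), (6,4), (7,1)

Same column: (1,7)–(3,7) (column 7); (5,4)–(6,4) (column 4).
Same diagonal: (1,7)–(7,1) (|1−7| = |7−1| = 6); (3,7)–(6,4) (|3−6| = |7−4| = 3); (4,2)–(6,4) (|4−6| = |2−4| = 2).
Total attacking pairs: 5.

5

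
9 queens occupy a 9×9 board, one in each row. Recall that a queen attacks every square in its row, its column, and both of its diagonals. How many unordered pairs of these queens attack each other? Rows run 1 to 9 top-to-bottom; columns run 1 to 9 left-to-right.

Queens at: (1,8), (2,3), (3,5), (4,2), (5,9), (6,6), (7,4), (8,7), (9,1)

All columns are distinct and no two queens satisfy |Δrow| = |Δcol|, so no pair attacks.

0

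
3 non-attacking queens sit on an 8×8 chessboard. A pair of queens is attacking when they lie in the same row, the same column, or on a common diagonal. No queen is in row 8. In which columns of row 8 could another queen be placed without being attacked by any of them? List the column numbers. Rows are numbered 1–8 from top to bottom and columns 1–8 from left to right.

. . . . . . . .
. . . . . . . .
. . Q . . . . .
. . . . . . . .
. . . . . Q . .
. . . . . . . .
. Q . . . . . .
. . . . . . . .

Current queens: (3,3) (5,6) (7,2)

columns 4, 5, 7

(3,3) attacks row 8 at column 3 and diagonals 8.
(5,6) attacks row 8 at column 6 and diagonals 3.
(7,2) attacks row 8 at column 2 and diagonals 1, 3.
Attacked columns: {1, 2, 3, 6, 8}. Safe: {4, 5, 7}.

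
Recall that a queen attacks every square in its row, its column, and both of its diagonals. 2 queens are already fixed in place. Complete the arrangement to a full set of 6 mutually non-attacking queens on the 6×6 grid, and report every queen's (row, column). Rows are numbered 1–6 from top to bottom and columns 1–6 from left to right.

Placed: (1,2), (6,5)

(1,2) (2,4) (3,6) (4,1) (5,3) (6,5)

Row 2: attacked by (1,2)→{1,2,3}; (6,5)→{1,5}. Safe: 4, 6. Place at column 4.
Row 3: attacked by (1,2)→{2,4}; (2,4)→{3,4,5}; (6,5)→{2,5}. Safe: 1, 6. Place at column 6.
Row 4: attacked by (1,2)→{2,5}; (2,4)→{2,4,6}; (3,6)→{5,6}; (6,5)→{3,5}. Safe: 1. Place at column 1.
Row 5: attacked by (1,2)→{2,6}; (2,4)→{1,4}; (3,6)→{4,6}; (4,1)→{1,2}; (6,5)→{4,5,6}. Safe: 3. Place at column 3.
Columns [2, 4, 6, 1, 3, 5], r−c [-1, -2, -3, 3, 2, 1], r+c [3, 6, 9, 5, 8, 11] are all distinct, so no two queens attack.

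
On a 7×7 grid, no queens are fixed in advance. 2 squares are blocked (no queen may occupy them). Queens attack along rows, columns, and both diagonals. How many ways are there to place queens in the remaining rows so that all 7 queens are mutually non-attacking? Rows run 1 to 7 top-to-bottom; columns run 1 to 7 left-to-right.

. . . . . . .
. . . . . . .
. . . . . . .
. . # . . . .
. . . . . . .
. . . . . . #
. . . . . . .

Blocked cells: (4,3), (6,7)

30

Branch on row 1: col 1 → 2; col 2 → 6; col 3 → 4; col 4 → 4; col 5 → 4; col 6 → 6; col 7 → 4.
Sum: 2 + 6 + 4 + 4 + 4 + 6 + 4 = 30.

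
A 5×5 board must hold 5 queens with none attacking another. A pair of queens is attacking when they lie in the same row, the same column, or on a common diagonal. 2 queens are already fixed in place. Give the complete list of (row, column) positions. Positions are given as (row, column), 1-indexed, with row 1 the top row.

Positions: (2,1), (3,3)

(1,4) (2,1) (3,3) (4,5) (5,2)

Row 1: attacked by (2,1)→{1,2}; (3,3)→{1,3,5}. Safe: 4. Place at column 4.
Row 4: attacked by (1,4)→{1,4}; (2,1)→{1,3}; (3,3)→{2,3,4}. Safe: 5. Place at column 5.
Row 5: attacked by (1,4)→{4}; (2,1)→{1,4}; (3,3)→{1,3,5}; (4,5)→{4,5}. Safe: 2. Place at column 2.
Columns [4, 1, 3, 5, 2], r−c [-3, 1, 0, -1, 3], r+c [5, 3, 6, 9, 7] are all distinct, so no two queens attack.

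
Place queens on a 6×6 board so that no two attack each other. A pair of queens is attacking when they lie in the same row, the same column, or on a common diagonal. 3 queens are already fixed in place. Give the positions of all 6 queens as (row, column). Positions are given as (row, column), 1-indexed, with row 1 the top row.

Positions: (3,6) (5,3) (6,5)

Row 1: attacked by (3,6)→{4,6}; (5,3)→{3}; (6,5)→{5}. Safe: 1, 2. Place at column 2.
Row 2: attacked by (1,2)→{1,2,3}; (3,6)→{5,6}; (5,3)→{3,6}; (6,5)→{1,5}. Safe: 4. Place at column 4.
Row 4: attacked by (1,2)→{2,5}; (2,4)→{2,4,6}; (3,6)→{5,6}; (5,3)→{2,3,4}; (6,5)→{3,5}. Safe: 1. Place at column 1.
Columns [2, 4, 6, 1, 3, 5], r−c [-1, -2, -3, 3, 2, 1], r+c [3, 6, 9, 5, 8, 11] are all distinct, so no two queens attack.

(1,2) (2,4) (3,6) (4,1) (5,3) (6,5)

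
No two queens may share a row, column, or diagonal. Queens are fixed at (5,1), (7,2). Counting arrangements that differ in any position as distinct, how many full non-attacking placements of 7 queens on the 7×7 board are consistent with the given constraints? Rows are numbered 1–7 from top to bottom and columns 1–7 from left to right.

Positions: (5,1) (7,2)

Branch on row 1: col 3 → 0; col 4 → 0; col 6 → 2; col 7 → 0.
Sum: 0 + 0 + 2 + 0 = 2.

2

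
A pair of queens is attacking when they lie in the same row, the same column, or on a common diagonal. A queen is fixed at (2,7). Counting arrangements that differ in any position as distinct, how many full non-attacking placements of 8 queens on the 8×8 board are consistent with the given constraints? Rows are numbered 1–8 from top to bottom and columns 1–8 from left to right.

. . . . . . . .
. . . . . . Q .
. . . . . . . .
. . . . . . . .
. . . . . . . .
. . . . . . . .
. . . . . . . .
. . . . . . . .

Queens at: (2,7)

16

Branch on row 1: col 1 → 2; col 2 → 2; col 3 → 2; col 4 → 4; col 5 → 6.
Sum: 2 + 2 + 2 + 4 + 6 = 16.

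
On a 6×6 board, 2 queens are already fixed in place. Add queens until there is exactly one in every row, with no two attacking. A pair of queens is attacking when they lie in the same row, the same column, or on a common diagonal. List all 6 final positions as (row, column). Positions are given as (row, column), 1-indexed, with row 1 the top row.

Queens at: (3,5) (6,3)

(1,4) (2,1) (3,5) (4,2) (5,6) (6,3)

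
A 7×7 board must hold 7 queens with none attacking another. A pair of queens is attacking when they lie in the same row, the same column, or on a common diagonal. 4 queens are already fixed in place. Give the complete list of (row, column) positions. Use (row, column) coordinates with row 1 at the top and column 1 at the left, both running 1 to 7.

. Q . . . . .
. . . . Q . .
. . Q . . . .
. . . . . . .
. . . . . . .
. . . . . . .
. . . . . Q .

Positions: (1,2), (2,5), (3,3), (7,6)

Row 4: attacked by (1,2)→{2,5}; (2,5)→{3,5,7}; (3,3)→{2,3,4}; (7,6)→{3,6}. Safe: 1. Place at column 1.
Row 5: attacked by (1,2)→{2,6}; (2,5)→{2,5}; (3,3)→{1,3,5}; (4,1)→{1,2}; (7,6)→{4,6}. Safe: 7. Place at column 7.
Row 6: attacked by (1,2)→{2,7}; (2,5)→{1,5}; (3,3)→{3,6}; (4,1)→{1,3}; (5,7)→{6,7}; (7,6)→{5,6,7}. Safe: 4. Place at column 4.
Columns [2, 5, 3, 1, 7, 4, 6], r−c [-1, -3, 0, 3, -2, 2, 1], r+c [3, 7, 6, 5, 12, 10, 13] are all distinct, so no two queens attack.

(1,2) (2,5) (3,3) (4,1) (5,7) (6,4) (7,6)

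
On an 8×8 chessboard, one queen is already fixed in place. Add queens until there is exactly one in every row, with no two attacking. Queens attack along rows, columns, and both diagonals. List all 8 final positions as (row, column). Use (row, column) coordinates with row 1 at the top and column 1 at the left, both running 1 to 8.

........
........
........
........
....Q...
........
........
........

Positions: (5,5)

Row 1: attacked by (5,5)→{1,5}. Safe: 2, 3, 4, 6, 7, 8. Place at column 6.
Row 2: attacked by (1,6)→{5,6,7}; (5,5)→{2,5,8}. Safe: 1, 3, 4. Place at column 4.
Row 3: attacked by (1,6)→{4,6,8}; (2,4)→{3,4,5}; (5,5)→{3,5,7}. Safe: 1, 2. Place at column 2.
Row 4: attacked by (1,6)→{3,6}; (2,4)→{2,4,6}; (3,2)→{1,2,3}; (5,5)→{4,5,6}. Safe: 7, 8. Place at column 8.
Row 6: attacked by (1,6)→{1,6}; (2,4)→{4,8}; (3,2)→{2,5}; (4,8)→{6,8}; (5,5)→{4,5,6}. Safe: 3, 7. Place at column 7.
Row 7: attacked by (1,6)→{6}; (2,4)→{4}; (3,2)→{2,6}; (4,8)→{5,8}; (5,5)→{3,5,7}; (6,7)→{6,7,8}. Safe: 1. Place at column 1.
Row 8: attacked by (1,6)→{6}; (2,4)→{4}; (3,2)→{2,7}; (4,8)→{4,8}; (5,5)→{2,5,8}; (6,7)→{5,7}; (7,1)→{1,2}. Safe: 3. Place at column 3.
Columns [6, 4, 2, 8, 5, 7, 1, 3], r−c [-5, -2, 1, -4, 0, -1, 6, 5], r+c [7, 6, 5, 12, 10, 13, 8, 11] are all distinct, so no two queens attack.

(1,6) (2,4) (3,2) (4,8) (5,5) (6,7) (7,1) (8,3)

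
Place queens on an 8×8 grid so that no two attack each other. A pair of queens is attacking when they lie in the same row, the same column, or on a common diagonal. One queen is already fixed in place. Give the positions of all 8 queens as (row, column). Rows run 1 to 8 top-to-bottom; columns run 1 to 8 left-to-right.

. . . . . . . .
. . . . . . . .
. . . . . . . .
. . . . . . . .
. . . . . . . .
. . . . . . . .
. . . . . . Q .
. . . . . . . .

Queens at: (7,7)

Row 1: attacked by (7,7)→{1,7}. Safe: 2, 3, 4, 5, 6, 8. Place at column 2.
Row 2: attacked by (1,2)→{1,2,3}; (7,7)→{2,7}. Safe: 4, 5, 6, 8. Place at column 4.
Row 3: attacked by (1,2)→{2,4}; (2,4)→{3,4,5}; (7,7)→{3,7}. Safe: 1, 6, 8. Place at column 6.
Row 4: attacked by (1,2)→{2,5}; (2,4)→{2,4,6}; (3,6)→{5,6,7}; (7,7)→{4,7}. Safe: 1, 3, 8. Place at column 8.
Row 5: attacked by (1,2)→{2,6}; (2,4)→{1,4,7}; (3,6)→{4,6,8}; (4,8)→{7,8}; (7,7)→{5,7}. Safe: 3. Place at column 3.
Row 6: attacked by (1,2)→{2,7}; (2,4)→{4,8}; (3,6)→{3,6}; (4,8)→{6,8}; (5,3)→{2,3,4}; (7,7)→{6,7,8}. Safe: 1, 5. Place at column 1.
Row 8: attacked by (1,2)→{2}; (2,4)→{4}; (3,6)→{1,6}; (4,8)→{4,8}; (5,3)→{3,6}; (6,1)→{1,3}; (7,7)→{6,7,8}. Safe: 5. Place at column 5.
Columns [2, 4, 6, 8, 3, 1, 7, 5], r−c [-1, -2, -3, -4, 2, 5, 0, 3], r+c [3, 6, 9, 12, 8, 7, 14, 13] are all distinct, so no two queens attack.

(1,2) (2,4) (3,6) (4,8) (5,3) (6,1) (7,7) (8,5)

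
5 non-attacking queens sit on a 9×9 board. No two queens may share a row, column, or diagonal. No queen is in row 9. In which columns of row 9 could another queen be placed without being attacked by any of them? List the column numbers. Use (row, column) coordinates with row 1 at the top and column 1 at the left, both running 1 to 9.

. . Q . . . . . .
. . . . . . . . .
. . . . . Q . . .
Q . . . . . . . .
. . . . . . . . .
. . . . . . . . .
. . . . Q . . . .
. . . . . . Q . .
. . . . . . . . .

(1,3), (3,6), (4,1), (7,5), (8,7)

(1,3) attacks row 9 at column 3.
(3,6) attacks row 9 at column 6.
(4,1) attacks row 9 at column 1 and diagonals 6.
(7,5) attacks row 9 at column 5 and diagonals 3, 7.
(8,7) attacks row 9 at column 7 and diagonals 6, 8.
Attacked columns: {1, 3, 5, 6, 7, 8}. Safe: {2, 4, 9}.

columns 2, 4, 9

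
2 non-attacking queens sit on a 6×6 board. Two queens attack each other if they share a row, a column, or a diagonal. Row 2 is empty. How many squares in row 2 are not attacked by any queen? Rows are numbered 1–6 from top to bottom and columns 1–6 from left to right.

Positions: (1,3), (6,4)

(1,3) attacks row 2 at column 3 and diagonals 2, 4.
(6,4) attacks row 2 at column 4.
Attacked columns: {2, 3, 4}. Safe: {1, 5, 6}.

3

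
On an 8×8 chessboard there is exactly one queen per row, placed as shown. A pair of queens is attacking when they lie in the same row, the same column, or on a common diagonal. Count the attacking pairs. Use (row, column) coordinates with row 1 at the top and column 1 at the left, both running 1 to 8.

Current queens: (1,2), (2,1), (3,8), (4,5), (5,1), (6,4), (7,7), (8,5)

4

Same column: (2,1)–(5,1) (column 1); (4,5)–(8,5) (column 5).
Same diagonal: (1,2)–(2,1) (|1−2| = |2−1| = 1); (1,2)–(4,5) (|1−4| = |2−5| = 3).
Total attacking pairs: 4.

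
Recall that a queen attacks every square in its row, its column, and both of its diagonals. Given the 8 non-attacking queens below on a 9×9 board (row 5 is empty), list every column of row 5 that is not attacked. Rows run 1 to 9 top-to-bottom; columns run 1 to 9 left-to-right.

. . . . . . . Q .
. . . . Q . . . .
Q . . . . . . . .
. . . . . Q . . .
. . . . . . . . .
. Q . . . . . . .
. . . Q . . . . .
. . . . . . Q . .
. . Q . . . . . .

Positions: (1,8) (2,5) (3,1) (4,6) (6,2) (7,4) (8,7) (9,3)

(1,8) attacks row 5 at column 8 and diagonals 4.
(2,5) attacks row 5 at column 5 and diagonals 2, 8.
(3,1) attacks row 5 at column 1 and diagonals 3.
(4,6) attacks row 5 at column 6 and diagonals 5, 7.
(6,2) attacks row 5 at column 2 and diagonals 1, 3.
(7,4) attacks row 5 at column 4 and diagonals 2, 6.
(8,7) attacks row 5 at column 7 and diagonals 4.
(9,3) attacks row 5 at column 3 and diagonals 7.
Attacked columns: {1, 2, 3, 4, 5, 6, 7, 8}. Safe: {9}.

columns 9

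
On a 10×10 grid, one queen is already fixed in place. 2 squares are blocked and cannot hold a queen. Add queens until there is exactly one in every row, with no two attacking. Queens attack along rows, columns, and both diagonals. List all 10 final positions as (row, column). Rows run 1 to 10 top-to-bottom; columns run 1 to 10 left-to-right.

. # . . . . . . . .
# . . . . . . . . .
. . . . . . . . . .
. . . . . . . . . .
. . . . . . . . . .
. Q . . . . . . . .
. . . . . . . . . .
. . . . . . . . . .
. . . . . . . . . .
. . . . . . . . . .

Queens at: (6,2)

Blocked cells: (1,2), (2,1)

(1,1) (2,5) (3,10) (4,6) (5,9) (6,2) (7,4) (8,7) (9,3) (10,8)

Row 1: attacked by (6,2)→{2,7}. Blocked: 2. Safe: 1, 3, 4, 5, 6, 8, 9, 10. Place at column 1.
Row 2: attacked by (1,1)→{1,2}; (6,2)→{2,6}. Blocked: 1. Safe: 3, 4, 5, 7, 8, 9, 10. Place at column 5.
Row 3: attacked by (1,1)→{1,3}; (2,5)→{4,5,6}; (6,2)→{2,5}. Safe: 7, 8, 9, 10. Place at column 10.
Row 4: attacked by (1,1)→{1,4}; (2,5)→{3,5,7}; (3,10)→{9,10}; (6,2)→{2,4}. Safe: 6, 8. Place at column 6.
Row 5: attacked by (1,1)→{1,5}; (2,5)→{2,5,8}; (3,10)→{8,10}; (4,6)→{5,6,7}; (6,2)→{1,2,3}. Safe: 4, 9. Place at column 9.
Row 7: attacked by (1,1)→{1,7}; (2,5)→{5,10}; (3,10)→{6,10}; (4,6)→{3,6,9}; (5,9)→{7,9}; (6,2)→{1,2,3}. Safe: 4, 8. Place at column 4.
Row 8: attacked by (1,1)→{1,8}; (2,5)→{5}; (3,10)→{5,10}; (4,6)→{2,6,10}; (5,9)→{6,9}; (6,2)→{2,4}; (7,4)→{3,4,5}. Safe: 7. Place at column 7.
Row 9: attacked by (1,1)→{1,9}; (2,5)→{5}; (3,10)→{4,10}; (4,6)→{1,6}; (5,9)→{5,9}; (6,2)→{2,5}; (7,4)→{2,4,6}; (8,7)→{6,7,8}. Safe: 3. Place at column 3.
Row 10: attacked by (1,1)→{1,10}; (2,5)→{5}; (3,10)→{3,10}; (4,6)→{6}; (5,9)→{4,9}; (6,2)→{2,6}; (7,4)→{1,4,7}; (8,7)→{5,7,9}; (9,3)→{2,3,4}. Safe: 8. Place at column 8.
Columns [1, 5, 10, 6, 9, 2, 4, 7, 3, 8], r−c [0, -3, -7, -2, -4, 4, 3, 1, 6, 2], r+c [2, 7, 13, 10, 14, 8, 11, 15, 12, 18] are all distinct, so no two queens attack.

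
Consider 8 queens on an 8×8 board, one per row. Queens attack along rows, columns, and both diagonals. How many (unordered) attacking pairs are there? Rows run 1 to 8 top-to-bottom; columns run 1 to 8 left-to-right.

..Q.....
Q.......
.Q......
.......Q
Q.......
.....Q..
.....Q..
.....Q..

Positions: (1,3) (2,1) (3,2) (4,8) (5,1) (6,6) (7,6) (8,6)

8

Same column: (2,1)–(5,1) (column 1); (6,6)–(7,6) (column 6); (6,6)–(8,6) (column 6); (7,6)–(8,6) (column 6).
Same diagonal: (2,1)–(3,2) (|2−3| = |1−2| = 1); (2,1)–(7,6) (|2−7| = |1−6| = 5); (3,2)–(7,6) (|3−7| = |2−6| = 4); (4,8)–(6,6) (|4−6| = |8−6| = 2).
Total attacking pairs: 8.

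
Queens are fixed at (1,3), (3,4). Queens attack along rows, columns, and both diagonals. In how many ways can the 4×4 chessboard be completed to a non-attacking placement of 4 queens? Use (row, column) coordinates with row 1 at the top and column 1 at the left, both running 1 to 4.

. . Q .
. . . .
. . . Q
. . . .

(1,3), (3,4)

Branch on row 2: col 1 → 1.
Sum: 1 = 1.

1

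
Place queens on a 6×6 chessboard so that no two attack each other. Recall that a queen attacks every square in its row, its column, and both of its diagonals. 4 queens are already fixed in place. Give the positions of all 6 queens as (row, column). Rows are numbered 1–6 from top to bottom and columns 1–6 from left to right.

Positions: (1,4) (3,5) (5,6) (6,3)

Row 2: attacked by (1,4)→{3,4,5}; (3,5)→{4,5,6}; (5,6)→{3,6}; (6,3)→{3}. Safe: 1, 2. Place at column 1.
Row 4: attacked by (1,4)→{1,4}; (2,1)→{1,3}; (3,5)→{4,5,6}; (5,6)→{5,6}; (6,3)→{1,3,5}. Safe: 2. Place at column 2.
Columns [4, 1, 5, 2, 6, 3], r−c [-3, 1, -2, 2, -1, 3], r+c [5, 3, 8, 6, 11, 9] are all distinct, so no two queens attack.

(1,4) (2,1) (3,5) (4,2) (5,6) (6,3)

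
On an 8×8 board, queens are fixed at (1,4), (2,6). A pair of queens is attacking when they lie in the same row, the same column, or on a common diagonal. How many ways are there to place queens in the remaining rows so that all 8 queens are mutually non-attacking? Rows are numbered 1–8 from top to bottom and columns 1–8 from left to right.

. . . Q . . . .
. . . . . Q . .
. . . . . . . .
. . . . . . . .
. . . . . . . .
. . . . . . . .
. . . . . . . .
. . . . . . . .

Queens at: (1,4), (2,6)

Branch on row 3: col 1 → 1; col 3 → 0; col 8 → 2.
Sum: 1 + 0 + 2 = 3.

3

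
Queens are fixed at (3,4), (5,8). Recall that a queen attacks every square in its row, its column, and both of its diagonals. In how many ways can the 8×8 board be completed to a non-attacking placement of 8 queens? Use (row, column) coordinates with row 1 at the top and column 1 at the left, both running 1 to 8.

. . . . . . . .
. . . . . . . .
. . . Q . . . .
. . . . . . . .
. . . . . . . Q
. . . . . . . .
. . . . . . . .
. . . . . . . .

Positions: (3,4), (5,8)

Branch on row 1: col 1 → 1; col 3 → 2; col 5 → 2; col 7 → 1.
Sum: 1 + 2 + 2 + 1 = 6.

6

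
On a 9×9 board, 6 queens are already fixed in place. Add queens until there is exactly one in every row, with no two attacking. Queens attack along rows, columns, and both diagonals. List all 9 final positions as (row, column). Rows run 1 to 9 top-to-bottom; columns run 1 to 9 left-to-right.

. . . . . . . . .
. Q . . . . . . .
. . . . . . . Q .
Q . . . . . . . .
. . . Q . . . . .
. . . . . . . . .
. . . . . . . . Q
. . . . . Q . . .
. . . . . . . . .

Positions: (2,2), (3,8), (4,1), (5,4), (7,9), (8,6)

Row 1: attacked by (2,2)→{1,2,3}; (3,8)→{6,8}; (4,1)→{1,4}; (5,4)→{4,8}; (7,9)→{3,9}; (8,6)→{6}. Safe: 5, 7. Place at column 5.
Row 6: attacked by (1,5)→{5}; (2,2)→{2,6}; (3,8)→{5,8}; (4,1)→{1,3}; (5,4)→{3,4,5}; (7,9)→{8,9}; (8,6)→{4,6,8}. Safe: 7. Place at column 7.
Row 9: attacked by (1,5)→{5}; (2,2)→{2,9}; (3,8)→{2,8}; (4,1)→{1,6}; (5,4)→{4,8}; (6,7)→{4,7}; (7,9)→{7,9}; (8,6)→{5,6,7}. Safe: 3. Place at column 3.
Columns [5, 2, 8, 1, 4, 7, 9, 6, 3], r−c [-4, 0, -5, 3, 1, -1, -2, 2, 6], r+c [6, 4, 11, 5, 9, 13, 16, 14, 12] are all distinct, so no two queens attack.

(1,5) (2,2) (3,8) (4,1) (5,4) (6,7) (7,9) (8,6) (9,3)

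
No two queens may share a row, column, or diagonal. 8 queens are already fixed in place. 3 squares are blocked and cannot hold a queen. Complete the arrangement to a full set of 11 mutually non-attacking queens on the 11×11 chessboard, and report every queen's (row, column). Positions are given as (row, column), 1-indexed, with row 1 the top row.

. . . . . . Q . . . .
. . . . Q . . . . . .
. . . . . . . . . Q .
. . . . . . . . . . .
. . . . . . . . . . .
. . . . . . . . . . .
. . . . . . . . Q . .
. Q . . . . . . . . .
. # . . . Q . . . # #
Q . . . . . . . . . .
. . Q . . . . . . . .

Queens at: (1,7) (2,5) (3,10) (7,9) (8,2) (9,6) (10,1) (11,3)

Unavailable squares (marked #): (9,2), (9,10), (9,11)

(1,7) (2,5) (3,10) (4,8) (5,4) (6,11) (7,9) (8,2) (9,6) (10,1) (11,3)

Row 4: attacked by (1,7)→{4,7,10}; (2,5)→{3,5,7}; (3,10)→{9,10,11}; (7,9)→{6,9}; (8,2)→{2,6}; (9,6)→{1,6,11}; (10,1)→{1,7}; (11,3)→{3,10}. Safe: 8. Place at column 8.
Row 5: attacked by (1,7)→{3,7,11}; (2,5)→{2,5,8}; (3,10)→{8,10}; (4,8)→{7,8,9}; (7,9)→{7,9,11}; (8,2)→{2,5}; (9,6)→{2,6,10}; (10,1)→{1,6}; (11,3)→{3,9}. Safe: 4. Place at column 4.
Row 6: attacked by (1,7)→{2,7}; (2,5)→{1,5,9}; (3,10)→{7,10}; (4,8)→{6,8,10}; (5,4)→{3,4,5}; (7,9)→{8,9,10}; (8,2)→{2,4}; (9,6)→{3,6,9}; (10,1)→{1,5}; (11,3)→{3,8}. Safe: 11. Place at column 11.
Columns [7, 5, 10, 8, 4, 11, 9, 2, 6, 1, 3], r−c [-6, -3, -7, -4, 1, -5, -2, 6, 3, 9, 8], r+c [8, 7, 13, 12, 9, 17, 16, 10, 15, 11, 14] are all distinct, so no two queens attack.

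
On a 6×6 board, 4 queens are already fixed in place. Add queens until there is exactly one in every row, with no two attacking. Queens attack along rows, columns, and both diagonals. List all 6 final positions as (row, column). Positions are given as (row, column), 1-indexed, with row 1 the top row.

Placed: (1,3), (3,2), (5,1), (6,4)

(1,3) (2,6) (3,2) (4,5) (5,1) (6,4)

Row 2: attacked by (1,3)→{2,3,4}; (3,2)→{1,2,3}; (5,1)→{1,4}; (6,4)→{4}. Safe: 5, 6. Place at column 6.
Row 4: attacked by (1,3)→{3,6}; (2,6)→{4,6}; (3,2)→{1,2,3}; (5,1)→{1,2}; (6,4)→{2,4,6}. Safe: 5. Place at column 5.
Columns [3, 6, 2, 5, 1, 4], r−c [-2, -4, 1, -1, 4, 2], r+c [4, 8, 5, 9, 6, 10] are all distinct, so no two queens attack.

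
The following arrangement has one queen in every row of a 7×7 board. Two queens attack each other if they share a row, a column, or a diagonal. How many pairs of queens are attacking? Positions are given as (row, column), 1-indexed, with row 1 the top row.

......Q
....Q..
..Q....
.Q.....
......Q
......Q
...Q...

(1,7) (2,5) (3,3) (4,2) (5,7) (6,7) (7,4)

4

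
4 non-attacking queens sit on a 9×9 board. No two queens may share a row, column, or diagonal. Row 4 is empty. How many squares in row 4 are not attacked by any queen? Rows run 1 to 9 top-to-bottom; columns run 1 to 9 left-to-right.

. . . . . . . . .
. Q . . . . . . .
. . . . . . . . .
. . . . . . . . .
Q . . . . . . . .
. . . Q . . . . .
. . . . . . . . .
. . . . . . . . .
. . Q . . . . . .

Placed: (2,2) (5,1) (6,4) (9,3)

3

(2,2) attacks row 4 at column 2 and diagonals 4.
(5,1) attacks row 4 at column 1 and diagonals 2.
(6,4) attacks row 4 at column 4 and diagonals 2, 6.
(9,3) attacks row 4 at column 3 and diagonals 8.
Attacked columns: {1, 2, 3, 4, 6, 8}. Safe: {5, 7, 9}.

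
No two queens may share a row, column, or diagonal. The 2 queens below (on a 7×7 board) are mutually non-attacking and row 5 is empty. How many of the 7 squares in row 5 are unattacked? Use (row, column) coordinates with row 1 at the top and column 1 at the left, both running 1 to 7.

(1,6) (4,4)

2

(1,6) attacks row 5 at column 6 and diagonals 2.
(4,4) attacks row 5 at column 4 and diagonals 3, 5.
Attacked columns: {2, 3, 4, 5, 6}. Safe: {1, 7}.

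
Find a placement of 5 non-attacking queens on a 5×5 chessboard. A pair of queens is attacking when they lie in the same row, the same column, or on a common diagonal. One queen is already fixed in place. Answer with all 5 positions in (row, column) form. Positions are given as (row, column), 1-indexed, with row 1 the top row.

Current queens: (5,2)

(1,5) (2,3) (3,1) (4,4) (5,2)

Row 1: attacked by (5,2)→{2}. Safe: 1, 3, 4, 5. Place at column 5.
Row 2: attacked by (1,5)→{4,5}; (5,2)→{2,5}. Safe: 1, 3. Place at column 3.
Row 3: attacked by (1,5)→{3,5}; (2,3)→{2,3,4}; (5,2)→{2,4}. Safe: 1. Place at column 1.
Row 4: attacked by (1,5)→{2,5}; (2,3)→{1,3,5}; (3,1)→{1,2}; (5,2)→{1,2,3}. Safe: 4. Place at column 4.
Columns [5, 3, 1, 4, 2], r−c [-4, -1, 2, 0, 3], r+c [6, 5, 4, 8, 7] are all distinct, so no two queens attack.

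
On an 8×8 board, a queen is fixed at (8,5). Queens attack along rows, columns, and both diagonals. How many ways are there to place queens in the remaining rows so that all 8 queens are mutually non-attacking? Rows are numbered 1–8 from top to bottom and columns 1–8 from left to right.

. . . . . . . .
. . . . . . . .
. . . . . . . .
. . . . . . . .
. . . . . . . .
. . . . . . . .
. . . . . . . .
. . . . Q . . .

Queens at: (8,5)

18

Branch on row 1: col 1 → 1; col 2 → 3; col 3 → 4; col 4 → 3; col 6 → 3; col 7 → 3; col 8 → 1.
Sum: 1 + 3 + 4 + 3 + 3 + 3 + 1 = 18.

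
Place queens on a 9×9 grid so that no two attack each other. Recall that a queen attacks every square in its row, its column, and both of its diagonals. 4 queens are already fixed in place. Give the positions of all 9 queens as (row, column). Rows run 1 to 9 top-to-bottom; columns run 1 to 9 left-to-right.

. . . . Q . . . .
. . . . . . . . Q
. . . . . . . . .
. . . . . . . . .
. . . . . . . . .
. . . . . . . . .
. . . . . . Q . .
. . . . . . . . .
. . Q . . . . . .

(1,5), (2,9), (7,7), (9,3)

Row 3: attacked by (1,5)→{3,5,7}; (2,9)→{8,9}; (7,7)→{3,7}; (9,3)→{3,9}. Safe: 1, 2, 4, 6. Place at column 4.
Row 4: attacked by (1,5)→{2,5,8}; (2,9)→{7,9}; (3,4)→{3,4,5}; (7,7)→{4,7}; (9,3)→{3,8}. Safe: 1, 6. Place at column 6.
Row 5: attacked by (1,5)→{1,5,9}; (2,9)→{6,9}; (3,4)→{2,4,6}; (4,6)→{5,6,7}; (7,7)→{5,7,9}; (9,3)→{3,7}. Safe: 8. Place at column 8.
Row 6: attacked by (1,5)→{5}; (2,9)→{5,9}; (3,4)→{1,4,7}; (4,6)→{4,6,8}; (5,8)→{7,8,9}; (7,7)→{6,7,8}; (9,3)→{3,6}. Safe: 2. Place at column 2.
Row 8: attacked by (1,5)→{5}; (2,9)→{3,9}; (3,4)→{4,9}; (4,6)→{2,6}; (5,8)→{5,8}; (6,2)→{2,4}; (7,7)→{6,7,8}; (9,3)→{2,3,4}. Safe: 1. Place at column 1.
Columns [5, 9, 4, 6, 8, 2, 7, 1, 3], r−c [-4, -7, -1, -2, -3, 4, 0, 7, 6], r+c [6, 11, 7, 10, 13, 8, 14, 9, 12] are all distinct, so no two queens attack.

(1,5) (2,9) (3,4) (4,6) (5,8) (6,2) (7,7) (8,1) (9,3)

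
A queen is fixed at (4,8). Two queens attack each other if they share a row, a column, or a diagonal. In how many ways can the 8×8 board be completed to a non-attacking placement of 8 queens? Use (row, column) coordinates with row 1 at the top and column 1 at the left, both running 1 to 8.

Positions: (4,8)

18

Branch on row 1: col 1 → 1; col 2 → 2; col 3 → 4; col 4 → 5; col 6 → 4; col 7 → 2.
Sum: 1 + 2 + 4 + 5 + 4 + 2 = 18.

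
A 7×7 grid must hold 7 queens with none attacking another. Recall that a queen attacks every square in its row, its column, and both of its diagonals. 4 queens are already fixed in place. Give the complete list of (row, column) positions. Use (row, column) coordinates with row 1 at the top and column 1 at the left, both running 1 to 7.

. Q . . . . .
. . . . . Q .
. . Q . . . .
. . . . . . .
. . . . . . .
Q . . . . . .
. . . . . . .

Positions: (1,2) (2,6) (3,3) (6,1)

Row 4: attacked by (1,2)→{2,5}; (2,6)→{4,6}; (3,3)→{2,3,4}; (6,1)→{1,3}. Safe: 7. Place at column 7.
Row 5: attacked by (1,2)→{2,6}; (2,6)→{3,6}; (3,3)→{1,3,5}; (4,7)→{6,7}; (6,1)→{1,2}. Safe: 4. Place at column 4.
Row 7: attacked by (1,2)→{2}; (2,6)→{1,6}; (3,3)→{3,7}; (4,7)→{4,7}; (5,4)→{2,4,6}; (6,1)→{1,2}. Safe: 5. Place at column 5.
Columns [2, 6, 3, 7, 4, 1, 5], r−c [-1, -4, 0, -3, 1, 5, 2], r+c [3, 8, 6, 11, 9, 7, 12] are all distinct, so no two queens attack.

(1,2) (2,6) (3,3) (4,7) (5,4) (6,1) (7,5)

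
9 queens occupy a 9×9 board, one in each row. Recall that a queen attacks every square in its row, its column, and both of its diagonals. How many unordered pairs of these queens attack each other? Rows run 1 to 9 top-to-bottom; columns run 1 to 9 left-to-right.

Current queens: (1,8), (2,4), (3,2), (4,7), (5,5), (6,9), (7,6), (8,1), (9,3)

Same diagonal: (1,8)–(8,1) (|1−8| = |8−1| = 7); (3,2)–(7,6) (|3−7| = |2−6| = 4); (4,7)–(6,9) (|4−6| = |7−9| = 2).
Total attacking pairs: 3.

3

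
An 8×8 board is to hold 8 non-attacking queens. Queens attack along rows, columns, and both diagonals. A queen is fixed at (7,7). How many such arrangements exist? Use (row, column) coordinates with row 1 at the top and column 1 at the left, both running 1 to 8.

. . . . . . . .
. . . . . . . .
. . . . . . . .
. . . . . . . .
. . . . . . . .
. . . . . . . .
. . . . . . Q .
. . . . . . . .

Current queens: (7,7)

16

Branch on row 1: col 2 → 3; col 3 → 5; col 4 → 2; col 5 → 1; col 6 → 3; col 8 → 2.
Sum: 3 + 5 + 2 + 1 + 3 + 2 = 16.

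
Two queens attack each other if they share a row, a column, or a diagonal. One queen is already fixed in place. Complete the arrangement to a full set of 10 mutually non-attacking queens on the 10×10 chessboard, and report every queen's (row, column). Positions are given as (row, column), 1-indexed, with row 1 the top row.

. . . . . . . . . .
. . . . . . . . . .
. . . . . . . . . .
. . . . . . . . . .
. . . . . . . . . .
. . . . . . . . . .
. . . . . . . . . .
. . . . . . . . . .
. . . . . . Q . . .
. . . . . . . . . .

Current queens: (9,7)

(1,4) (2,10) (3,3) (4,6) (5,9) (6,2) (7,8) (8,5) (9,7) (10,1)

Row 1: attacked by (9,7)→{7}. Safe: 1, 2, 3, 4, 5, 6, 8, 9, 10. Place at column 4.
Row 2: attacked by (1,4)→{3,4,5}; (9,7)→{7}. Safe: 1, 2, 6, 8, 9, 10. Place at column 10.
Row 3: attacked by (1,4)→{2,4,6}; (2,10)→{9,10}; (9,7)→{1,7}. Safe: 3, 5, 8. Place at column 3.
Row 4: attacked by (1,4)→{1,4,7}; (2,10)→{8,10}; (3,3)→{2,3,4}; (9,7)→{2,7}. Safe: 5, 6, 9. Place at column 6.
Row 5: attacked by (1,4)→{4,8}; (2,10)→{7,10}; (3,3)→{1,3,5}; (4,6)→{5,6,7}; (9,7)→{3,7}. Safe: 2, 9. Place at column 9.
Row 6: attacked by (1,4)→{4,9}; (2,10)→{6,10}; (3,3)→{3,6}; (4,6)→{4,6,8}; (5,9)→{8,9,10}; (9,7)→{4,7,10}. Safe: 1, 2, 5. Place at column 2.
Row 7: attacked by (1,4)→{4,10}; (2,10)→{5,10}; (3,3)→{3,7}; (4,6)→{3,6,9}; (5,9)→{7,9}; (6,2)→{1,2,3}; (9,7)→{5,7,9}. Safe: 8. Place at column 8.
Row 8: attacked by (1,4)→{4}; (2,10)→{4,10}; (3,3)→{3,8}; (4,6)→{2,6,10}; (5,9)→{6,9}; (6,2)→{2,4}; (7,8)→{7,8,9}; (9,7)→{6,7,8}. Safe: 1, 5. Place at column 5.
Row 10: attacked by (1,4)→{4}; (2,10)→{2,10}; (3,3)→{3,10}; (4,6)→{6}; (5,9)→{4,9}; (6,2)→{2,6}; (7,8)→{5,8}; (8,5)→{3,5,7}; (9,7)→{6,7,8}. Safe: 1. Place at column 1.
Columns [4, 10, 3, 6, 9, 2, 8, 5, 7, 1], r−c [-3, -8, 0, -2, -4, 4, -1, 3, 2, 9], r+c [5, 12, 6, 10, 14, 8, 15, 13, 16, 11] are all distinct, so no two queens attack.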